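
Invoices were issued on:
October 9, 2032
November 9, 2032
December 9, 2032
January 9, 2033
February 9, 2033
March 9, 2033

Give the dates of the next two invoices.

Each date is the 9th; the gaps (31, 30, 31, 31, 28) track the month lengths.
The rule is the 9th of each month.
April 2033: April 9, 2033.
Next: May 2033 → May 9, 2033.

April 9, 2033; May 9, 2033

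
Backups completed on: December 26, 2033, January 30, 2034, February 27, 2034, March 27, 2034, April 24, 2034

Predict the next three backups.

All Mondays; the gaps (35, 28, 28, 28) vary with month length.
This is the last Monday of each month.
Last Monday of May 2034: May 29, 2034.
June 2034 ends with Monday June 26, 2034.
July 2034 ends with Monday July 31, 2034.

May 29, 2034; June 26, 2034; July 31, 2034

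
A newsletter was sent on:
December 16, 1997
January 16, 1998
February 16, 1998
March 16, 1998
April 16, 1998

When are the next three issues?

May 16, 1998; June 16, 1998; July 16, 1998

The day-of-month is always 16 (31, 31, 28, 31 days between events).
So this recurs on the 16th of each month.
May 1998: May 16, 1998.
Next: June 1998 → June 16, 1998.
July 1998: July 16, 1998.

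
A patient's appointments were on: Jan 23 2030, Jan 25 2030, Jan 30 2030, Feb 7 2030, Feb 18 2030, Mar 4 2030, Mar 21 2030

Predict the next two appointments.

Apr 10 2030, May 3 2030

Intervals are 2, 5, 8, 11, 14, 17 days — an arithmetic progression with common difference 3.
Next gap: 20 days. Mar 21 2030 + 20 days = Apr 10 2030.
Next gap: 23 days. Apr 10 2030 + 23 days = May 3 2030.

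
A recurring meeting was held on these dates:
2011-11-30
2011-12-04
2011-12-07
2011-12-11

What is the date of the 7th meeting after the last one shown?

2012-01-04

The gap pattern 4, 3, 4 repeats every 2 events.
These are the Wednesdays and Sundays of each week.
The following Wednesday is 2011-12-14.
Next Sunday: 2011-12-18.
The following Wednesday is 2011-12-21.
Next Sunday: 2011-12-25.
Next Wednesday: 2011-12-28.
The following Sunday is 2012-01-01.
The following Wednesday is 2012-01-04.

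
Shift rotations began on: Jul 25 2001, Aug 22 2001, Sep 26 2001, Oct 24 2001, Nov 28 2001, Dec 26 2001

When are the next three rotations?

Jan 23 2002, Feb 27 2002, Mar 27 2002

These are Wednesdays at 28- or 35-day spacing (28, 35, 28, 35, 28).
The pattern: 4th Wednesday of the month.
January 2002 — 4th Wednesday is Jan 23 2002.
February 2002 — 4th Wednesday is Feb 27 2002.
4th Wednesday of March 2002: Mar 27 2002.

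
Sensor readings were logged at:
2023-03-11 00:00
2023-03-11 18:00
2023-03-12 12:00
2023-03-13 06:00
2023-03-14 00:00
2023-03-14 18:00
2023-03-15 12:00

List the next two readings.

2023-03-16 06:00, 2023-03-17 00:00

The interval is a steady 18 hours (18, 18, 18, 18, 18, 18).
2023-03-15 12:00 + 18 h = 2023-03-16 06:00.
2023-03-16 06:00 + 18 h = 2023-03-17 00:00.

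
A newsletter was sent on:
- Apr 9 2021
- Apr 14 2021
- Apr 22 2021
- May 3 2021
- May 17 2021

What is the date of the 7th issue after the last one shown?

Intervals are 5, 8, 11, 14 days — an arithmetic progression with common difference 3.
Next gap: 17 days. May 17 2021 + 17 days = Jun 3 2021.
Next gap: 20 days. Jun 3 2021 + 20 days = Jun 23 2021.
Next gap: 23 days. Jun 23 2021 + 23 days = Jul 16 2021.
Next gap: 26 days. Jul 16 2021 + 26 days = Aug 11 2021.
Next gap: 29 days. Aug 11 2021 + 29 days = Sep 9 2021.
Next gap: 32 days. Sep 9 2021 + 32 days = Oct 11 2021.
Next gap: 35 days. Oct 11 2021 + 35 days = Nov 15 2021.

Nov 15 2021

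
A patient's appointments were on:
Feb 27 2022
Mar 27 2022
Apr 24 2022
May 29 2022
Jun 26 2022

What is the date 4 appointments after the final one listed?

These are Sundays with 28, 28, 35, 28-day gaps.
Each is the final Sunday of its month — May 29 2022 is past the 28th, so '4th Sunday' doesn't fit.
July 2022 ends with Sunday Jul 31 2022.
August 2022 ends with Sunday Aug 28 2022.
Last Sunday of September 2022: Sep 25 2022.
October 2022 ends with Sunday Oct 30 2022.

Oct 30 2022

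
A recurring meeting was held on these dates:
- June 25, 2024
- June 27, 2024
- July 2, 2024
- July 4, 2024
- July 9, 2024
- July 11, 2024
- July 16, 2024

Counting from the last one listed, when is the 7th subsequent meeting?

August 8, 2024

Gaps: 2, 5, 2, 5, 2, 5 days — not constant, but cyclic with period 2.
The events fall on every Tuesday and Thursday.
The following Thursday is July 18, 2024.
Next Tuesday: July 23, 2024.
The following Thursday is July 25, 2024.
The following Tuesday is July 30, 2024.
The following Thursday is August 1, 2024.
Next Tuesday: August 6, 2024.
Next Thursday: August 8, 2024.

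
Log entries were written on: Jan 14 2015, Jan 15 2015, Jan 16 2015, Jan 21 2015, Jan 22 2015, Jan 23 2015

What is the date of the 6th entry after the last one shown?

The gap pattern 1, 1, 5, 1, 1 repeats every 3 events.
These are the Wednesdays, Thursdays and Fridays of each week.
Next Wednesday: Jan 28 2015.
Next Thursday: Jan 29 2015.
The following Friday is Jan 30 2015.
The following Wednesday is Feb 4 2015.
The following Thursday is Feb 5 2015.
Next Friday: Feb 6 2015.

Feb 6 2015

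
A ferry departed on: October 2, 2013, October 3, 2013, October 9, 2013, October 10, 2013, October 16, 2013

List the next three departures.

Gaps: 1, 6, 1, 6 days — not constant, but cyclic with period 2.
The events fall on every Wednesday and Thursday.
The following Thursday is October 17, 2013.
Next Wednesday: October 23, 2013.
The following Thursday is October 24, 2013.

October 17, 2013; October 23, 2013; October 24, 2013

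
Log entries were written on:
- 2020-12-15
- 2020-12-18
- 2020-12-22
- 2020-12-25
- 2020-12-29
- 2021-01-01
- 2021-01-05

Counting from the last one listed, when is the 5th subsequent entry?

2021-01-22

Every event lands on a Tuesday or Friday (gaps cycle 3, 4, 3, 4, 3, 4).
So the schedule is: every Tuesday and Friday.
Next Friday: 2021-01-08.
The following Tuesday is 2021-01-12.
Next Friday: 2021-01-15.
The following Tuesday is 2021-01-19.
The following Friday is 2021-01-22.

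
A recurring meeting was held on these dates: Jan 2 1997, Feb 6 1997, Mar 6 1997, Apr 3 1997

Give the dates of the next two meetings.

Gaps: 35, 28, 28 days — a mix of 28 and 35. Every date is a Thursday.
Each is the 1st Thursday of its month.
May 1997 — 1st Thursday is May 1 1997.
June 1997 — 1st Thursday is Jun 5 1997.

May 1 1997, Jun 5 1997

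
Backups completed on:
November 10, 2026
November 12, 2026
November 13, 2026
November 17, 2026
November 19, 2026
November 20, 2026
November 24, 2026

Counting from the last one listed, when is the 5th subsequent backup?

The gap pattern 2, 1, 4, 2, 1, 4 repeats every 3 events.
These are the Tuesdays, Thursdays and Fridays of each week.
The following Thursday is November 26, 2026.
Next Friday: November 27, 2026.
Next Tuesday: December 1, 2026.
The following Thursday is December 3, 2026.
The following Friday is December 4, 2026.

December 4, 2026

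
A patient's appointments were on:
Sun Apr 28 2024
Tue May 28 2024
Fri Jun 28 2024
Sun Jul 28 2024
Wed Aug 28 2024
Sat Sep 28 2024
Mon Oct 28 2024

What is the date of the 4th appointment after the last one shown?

Fri Feb 28 2025

Each date is the 28th; the gaps (30, 31, 30, 31, 31, 30) track the month lengths.
The rule is the 28th of each month.
November 2024: Thu Nov 28 2024.
December 2024: Sat Dec 28 2024.
Next: January 2025 → Tue Jan 28 2025.
February 2025: Fri Feb 28 2025.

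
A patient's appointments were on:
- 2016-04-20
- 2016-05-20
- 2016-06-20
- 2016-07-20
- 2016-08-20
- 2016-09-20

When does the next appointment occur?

2016-10-20

Gaps: 30, 31, 30, 31, 31 days — not constant. Every event is on the 20th of the month.
Pattern: the 20th of each month.
October 2016: 2016-10-20.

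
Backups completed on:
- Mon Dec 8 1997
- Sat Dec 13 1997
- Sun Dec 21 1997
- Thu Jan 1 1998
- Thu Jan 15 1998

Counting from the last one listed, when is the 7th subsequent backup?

Thu Jul 16 1998

Intervals are 5, 8, 11, 14 days — an arithmetic progression with common difference 3.
Next gap: 17 days. Thu Jan 15 1998 + 17 days = Sun Feb 1 1998.
Next gap: 20 days. Sun Feb 1 1998 + 20 days = Sat Feb 21 1998.
Next gap: 23 days. Sat Feb 21 1998 + 23 days = Mon Mar 16 1998.
Next gap: 26 days. Mon Mar 16 1998 + 26 days = Sat Apr 11 1998.
Next gap: 29 days. Sat Apr 11 1998 + 29 days = Sun May 10 1998.
Next gap: 32 days. Sun May 10 1998 + 32 days = Thu Jun 11 1998.
Next gap: 35 days. Thu Jun 11 1998 + 35 days = Thu Jul 16 1998.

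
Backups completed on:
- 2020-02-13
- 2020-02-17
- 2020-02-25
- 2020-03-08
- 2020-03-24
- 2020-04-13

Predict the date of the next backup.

Intervals are 4, 8, 12, 16, 20 days — an arithmetic progression with common difference 4.
Next gap: 24 days. 2020-04-13 + 24 days = 2020-05-07.

2020-05-07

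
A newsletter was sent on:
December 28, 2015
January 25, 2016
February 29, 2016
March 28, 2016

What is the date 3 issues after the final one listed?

Every date is a Monday; gaps 28, 35, 28 days.
Each is the last Monday of its month (at least one falls on the 29th or later, ruling out '4th Monday').
April 2016 ends with Monday April 25, 2016.
May 2016 ends with Monday May 30, 2016.
Last Monday of June 2016: June 27, 2016.

June 27, 2016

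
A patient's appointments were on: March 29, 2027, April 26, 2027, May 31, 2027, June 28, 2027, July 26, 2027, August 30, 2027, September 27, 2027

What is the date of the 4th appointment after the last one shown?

January 31, 2028

These are Mondays with 28, 35, 28, 28, 35, 28-day gaps.
Each is the final Monday of its month — March 29, 2027 is past the 28th, so '4th Monday' doesn't fit.
Last Monday of October 2027: October 25, 2027.
Last Monday of November 2027: November 29, 2027.
Last Monday of December 2027: December 27, 2027.
January 2028 ends with Monday January 31, 2028.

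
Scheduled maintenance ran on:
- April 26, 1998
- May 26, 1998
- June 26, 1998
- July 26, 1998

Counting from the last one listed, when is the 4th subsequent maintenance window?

The day-of-month is always 26 (30, 31, 30 days between events).
So this recurs on the 26th of each month.
Next: August 1998 → August 26, 1998.
Next: September 1998 → September 26, 1998.
Next: October 1998 → October 26, 1998.
November 1998: November 26, 1998.

November 26, 1998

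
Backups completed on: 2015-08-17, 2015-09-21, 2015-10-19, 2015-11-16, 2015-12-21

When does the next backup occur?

These are Mondays at 28- or 35-day spacing (35, 28, 28, 35).
The pattern: 3rd Monday of the month.
3rd Monday of January 2016: 2016-01-18.

2016-01-18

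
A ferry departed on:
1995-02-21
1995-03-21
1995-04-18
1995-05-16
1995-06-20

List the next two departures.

1995-07-18, 1995-08-15

These are Tuesdays at 28- or 35-day spacing (28, 28, 28, 35).
The pattern: 3rd Tuesday of the month.
July 1995 — 3rd Tuesday is 1995-07-18.
3rd Tuesday of August 1995: 1995-08-15.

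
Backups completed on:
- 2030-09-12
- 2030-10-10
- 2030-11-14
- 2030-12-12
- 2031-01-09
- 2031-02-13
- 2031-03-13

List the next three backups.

2031-04-10, 2031-05-08, 2031-06-12

All dates are Thursdays, 28, 35, 28, 28, 35, 28 days apart.
Specifically, the 2nd Thursday of each month.
April 2031 — 2nd Thursday is 2031-04-10.
May 2031 — 2nd Thursday is 2031-05-08.
2nd Thursday of June 2031: 2031-06-12.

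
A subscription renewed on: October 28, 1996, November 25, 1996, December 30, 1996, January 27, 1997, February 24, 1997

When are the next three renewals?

These are Mondays with 28, 35, 28, 28-day gaps.
Each is the final Monday of its month — December 30, 1996 is past the 28th, so '4th Monday' doesn't fit.
Last Monday of March 1997: March 31, 1997.
Last Monday of April 1997: April 28, 1997.
May 1997 ends with Monday May 26, 1997.

March 31, 1997; April 28, 1997; May 26, 1997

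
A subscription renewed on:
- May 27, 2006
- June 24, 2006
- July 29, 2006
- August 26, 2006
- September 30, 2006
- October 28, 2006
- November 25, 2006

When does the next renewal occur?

Every date is a Saturday; gaps 28, 35, 28, 35, 28, 28 days.
Each is the last Saturday of its month (at least one falls on the 29th or later, ruling out '4th Saturday').
December 2006 ends with Saturday December 30, 2006.

December 30, 2006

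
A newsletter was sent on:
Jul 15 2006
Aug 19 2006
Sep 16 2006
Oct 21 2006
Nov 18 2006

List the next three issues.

All dates are Saturdays, 35, 28, 35, 28 days apart.
Specifically, the 3rd Saturday of each month.
December 2006 — 3rd Saturday is Dec 16 2006.
3rd Saturday of January 2007: Jan 20 2007.
February 2007 — 3rd Saturday is Feb 17 2007.

Dec 16 2006, Jan 20 2007, Feb 17 2007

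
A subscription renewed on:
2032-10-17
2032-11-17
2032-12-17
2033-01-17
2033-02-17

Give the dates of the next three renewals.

Gaps: 31, 30, 31, 31 days — not constant. Every event is on the 17th of the month.
Pattern: the 17th of each month.
March 2033: 2033-03-17.
April 2033: 2033-04-17.
May 2033: 2033-05-17.

2033-03-17, 2033-04-17, 2033-05-17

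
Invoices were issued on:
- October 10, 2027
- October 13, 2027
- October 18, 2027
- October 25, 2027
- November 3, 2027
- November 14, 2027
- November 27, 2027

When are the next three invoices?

Gaps: 3, 5, 7, 9, 11, 13 days — each gap is 2 larger than the previous one.
Next gap: 15 days. November 27, 2027 + 15 days = December 12, 2027.
Next gap: 17 days. December 12, 2027 + 17 days = December 29, 2027.
Next gap: 19 days. December 29, 2027 + 19 days = January 17, 2028.

December 12, 2027; December 29, 2027; January 17, 2028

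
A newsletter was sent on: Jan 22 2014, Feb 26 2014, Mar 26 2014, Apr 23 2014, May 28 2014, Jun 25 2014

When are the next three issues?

Gaps: 35, 28, 28, 35, 28 days — a mix of 28 and 35. Every date is a Wednesday.
Each is the 4th Wednesday of its month.
4th Wednesday of July 2014: Jul 23 2014.
August 2014 — 4th Wednesday is Aug 27 2014.
4th Wednesday of September 2014: Sep 24 2014.

Jul 23 2014, Aug 27 2014, Sep 24 2014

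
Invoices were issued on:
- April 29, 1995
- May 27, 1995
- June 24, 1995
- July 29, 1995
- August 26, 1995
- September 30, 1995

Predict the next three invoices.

These are Saturdays with 28, 28, 35, 28, 35-day gaps.
Each is the final Saturday of its month — April 29, 1995 is past the 28th, so '4th Saturday' doesn't fit.
October 1995 ends with Saturday October 28, 1995.
Last Saturday of November 1995: November 25, 1995.
December 1995 ends with Saturday December 30, 1995.

October 28, 1995; November 25, 1995; December 30, 1995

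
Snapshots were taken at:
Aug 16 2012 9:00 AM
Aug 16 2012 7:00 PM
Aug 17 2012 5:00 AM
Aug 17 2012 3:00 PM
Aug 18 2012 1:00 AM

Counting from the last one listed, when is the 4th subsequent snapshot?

Aug 19 2012 5:00 PM

Spacing: 10, 10, 10, 10 h — constant 10 h.
Aug 18 2012 1:00 AM + 10 h = Aug 18 2012 11:00 AM.
Aug 18 2012 11:00 AM + 10 h = Aug 18 2012 9:00 PM.
Aug 18 2012 9:00 PM + 10 h = Aug 19 2012 7:00 AM.
Aug 19 2012 7:00 AM + 10 h = Aug 19 2012 5:00 PM.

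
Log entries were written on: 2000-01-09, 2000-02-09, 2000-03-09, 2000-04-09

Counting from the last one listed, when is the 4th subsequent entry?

2000-08-09

Each date is the 9th; the gaps (31, 29, 31) track the month lengths.
The rule is the 9th of each month.
May 2000: 2000-05-09.
June 2000: 2000-06-09.
Next: July 2000 → 2000-07-09.
Next: August 2000 → 2000-08-09.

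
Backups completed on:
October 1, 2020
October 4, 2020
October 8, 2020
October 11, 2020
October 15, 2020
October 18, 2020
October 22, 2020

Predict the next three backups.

October 25, 2020; October 29, 2020; November 1, 2020

Every event lands on a Thursday or Sunday (gaps cycle 3, 4, 3, 4, 3, 4).
So the schedule is: every Thursday and Sunday.
The following Sunday is October 25, 2020.
Next Thursday: October 29, 2020.
The following Sunday is November 1, 2020.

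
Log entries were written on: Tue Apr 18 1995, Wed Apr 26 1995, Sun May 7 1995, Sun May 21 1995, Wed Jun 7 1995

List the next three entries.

Tue Jun 27 1995, Thu Jul 20 1995, Tue Aug 15 1995

The spacing grows by 3 each time: 8, 11, 14, 17 days.
Next gap: 20 days. Wed Jun 7 1995 + 20 days = Tue Jun 27 1995.
Next gap: 23 days. Tue Jun 27 1995 + 23 days = Thu Jul 20 1995.
Next gap: 26 days. Thu Jul 20 1995 + 26 days = Tue Aug 15 1995.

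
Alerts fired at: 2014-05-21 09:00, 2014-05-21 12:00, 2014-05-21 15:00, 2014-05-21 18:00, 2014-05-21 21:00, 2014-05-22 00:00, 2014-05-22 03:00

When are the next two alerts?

2014-05-22 06:00, 2014-05-22 09:00

Gaps: 3, 3, 3, 3, 3, 3 hours — each event is 3 hours after the previous one.
2014-05-22 03:00 + 3 h = 2014-05-22 06:00.
2014-05-22 06:00 + 3 h = 2014-05-22 09:00.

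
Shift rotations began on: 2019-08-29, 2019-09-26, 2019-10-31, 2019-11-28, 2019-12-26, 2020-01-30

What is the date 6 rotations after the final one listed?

2020-07-30

All Thursdays; the gaps (28, 35, 28, 28, 35) vary with month length.
This is the last Thursday of each month.
February 2020 ends with Thursday 2020-02-27.
March 2020 ends with Thursday 2020-03-26.
Last Thursday of April 2020: 2020-04-30.
Last Thursday of May 2020: 2020-05-28.
June 2020 ends with Thursday 2020-06-25.
Last Thursday of July 2020: 2020-07-30.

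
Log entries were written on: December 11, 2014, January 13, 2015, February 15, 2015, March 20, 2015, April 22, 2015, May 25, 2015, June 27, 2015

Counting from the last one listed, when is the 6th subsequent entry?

January 11, 2016

Every event comes 33 days after the last (33, 33, 33, 33, 33, 33).
June 27, 2015 + 33 days = July 30, 2015.
July 30, 2015 + 33 days = September 1, 2015.
September 1, 2015 + 33 days = October 4, 2015.
October 4, 2015 + 33 days = November 6, 2015.
November 6, 2015 + 33 days = December 9, 2015.
December 9, 2015 + 33 days = January 11, 2016.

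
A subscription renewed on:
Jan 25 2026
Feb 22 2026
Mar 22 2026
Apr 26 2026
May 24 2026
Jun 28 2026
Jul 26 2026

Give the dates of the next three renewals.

Aug 23 2026, Sep 27 2026, Oct 25 2026

Gaps: 28, 28, 35, 28, 35, 28 days — a mix of 28 and 35. Every date is a Sunday.
Each is the 4th Sunday of its month.
August 2026 — 4th Sunday is Aug 23 2026.
4th Sunday of September 2026: Sep 27 2026.
October 2026 — 4th Sunday is Oct 25 2026.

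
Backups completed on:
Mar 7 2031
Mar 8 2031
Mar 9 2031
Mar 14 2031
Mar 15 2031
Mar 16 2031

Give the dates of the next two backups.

The gap pattern 1, 1, 5, 1, 1 repeats every 3 events.
These are the Fridays, Saturdays and Sundays of each week.
Next Friday: Mar 21 2031.
The following Saturday is Mar 22 2031.

Mar 21 2031, Mar 22 2031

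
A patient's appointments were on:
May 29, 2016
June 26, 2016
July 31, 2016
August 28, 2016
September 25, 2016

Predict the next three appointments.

Every date is a Sunday; gaps 28, 35, 28, 28 days.
Each is the last Sunday of its month (at least one falls on the 29th or later, ruling out '4th Sunday').
October 2016 ends with Sunday October 30, 2016.
November 2016 ends with Sunday November 27, 2016.
December 2016 ends with Sunday December 25, 2016.

October 30, 2016; November 27, 2016; December 25, 2016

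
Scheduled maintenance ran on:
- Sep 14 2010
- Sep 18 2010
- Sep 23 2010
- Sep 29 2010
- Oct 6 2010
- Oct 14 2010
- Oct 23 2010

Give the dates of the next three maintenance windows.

Intervals are 4, 5, 6, 7, 8, 9 days — an arithmetic progression with common difference 1.
Next gap: 10 days. Oct 23 2010 + 10 days = Nov 2 2010.
Next gap: 11 days. Nov 2 2010 + 11 days = Nov 13 2010.
Next gap: 12 days. Nov 13 2010 + 12 days = Nov 25 2010.

Nov 2 2010, Nov 13 2010, Nov 25 2010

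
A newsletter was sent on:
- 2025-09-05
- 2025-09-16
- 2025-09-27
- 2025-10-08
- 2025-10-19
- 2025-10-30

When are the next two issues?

Every event comes 11 days after the last (11, 11, 11, 11, 11).
2025-10-30 + 11 days = 2025-11-10.
2025-11-10 + 11 days = 2025-11-21.

2025-11-10, 2025-11-21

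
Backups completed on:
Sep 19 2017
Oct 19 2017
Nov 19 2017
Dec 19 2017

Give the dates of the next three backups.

Gaps: 30, 31, 30 days — not constant. Every event is on the 19th of the month.
Pattern: the 19th of each month.
Next: January 2018 → Jan 19 2018.
Next: February 2018 → Feb 19 2018.
March 2018: Mar 19 2018.

Jan 19 2018, Feb 19 2018, Mar 19 2018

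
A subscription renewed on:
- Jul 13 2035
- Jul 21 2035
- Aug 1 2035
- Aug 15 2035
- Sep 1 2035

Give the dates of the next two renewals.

Intervals are 8, 11, 14, 17 days — an arithmetic progression with common difference 3.
Next gap: 20 days. Sep 1 2035 + 20 days = Sep 21 2035.
Next gap: 23 days. Sep 21 2035 + 23 days = Oct 14 2035.

Sep 21 2035, Oct 14 2035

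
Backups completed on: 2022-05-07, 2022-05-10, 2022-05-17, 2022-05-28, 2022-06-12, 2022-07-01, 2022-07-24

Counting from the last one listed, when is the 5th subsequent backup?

2023-01-15

Intervals are 3, 7, 11, 15, 19, 23 days — an arithmetic progression with common difference 4.
Next gap: 27 days. 2022-07-24 + 27 days = 2022-08-20.
Next gap: 31 days. 2022-08-20 + 31 days = 2022-09-20.
Next gap: 35 days. 2022-09-20 + 35 days = 2022-10-25.
Next gap: 39 days. 2022-10-25 + 39 days = 2022-12-03.
Next gap: 43 days. 2022-12-03 + 43 days = 2023-01-15.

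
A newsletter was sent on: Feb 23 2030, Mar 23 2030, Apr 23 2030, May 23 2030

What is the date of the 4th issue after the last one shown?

Each date is the 23rd; the gaps (28, 31, 30) track the month lengths.
The rule is the 23rd of each month.
Next: June 2030 → Jun 23 2030.
July 2030: Jul 23 2030.
August 2030: Aug 23 2030.
Next: September 2030 → Sep 23 2030.

Sep 23 2030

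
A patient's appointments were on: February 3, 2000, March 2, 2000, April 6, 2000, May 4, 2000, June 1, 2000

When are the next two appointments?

These are Thursdays at 28- or 35-day spacing (28, 35, 28, 28).
The pattern: 1st Thursday of the month.
July 2000 — 1st Thursday is July 6, 2000.
August 2000 — 1st Thursday is August 3, 2000.

July 6, 2000; August 3, 2000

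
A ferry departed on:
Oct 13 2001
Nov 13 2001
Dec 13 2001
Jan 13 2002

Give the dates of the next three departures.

Feb 13 2002, Mar 13 2002, Apr 13 2002

Each date is the 13th; the gaps (31, 30, 31) track the month lengths.
The rule is the 13th of each month.
Next: February 2002 → Feb 13 2002.
Next: March 2002 → Mar 13 2002.
Next: April 2002 → Apr 13 2002.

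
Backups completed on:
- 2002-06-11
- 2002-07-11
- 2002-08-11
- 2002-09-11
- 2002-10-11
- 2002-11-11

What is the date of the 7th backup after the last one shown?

2003-06-11

The day-of-month is always 11 (30, 31, 31, 30, 31 days between events).
So this recurs on the 11th of each month.
Next: December 2002 → 2002-12-11.
Next: January 2003 → 2003-01-11.
Next: February 2003 → 2003-02-11.
Next: March 2003 → 2003-03-11.
April 2003: 2003-04-11.
May 2003: 2003-05-11.
Next: June 2003 → 2003-06-11.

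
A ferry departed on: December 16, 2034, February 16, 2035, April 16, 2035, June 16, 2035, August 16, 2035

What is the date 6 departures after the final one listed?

Each date is the 16th; the gaps (62, 59, 61, 61) track the month lengths.
The rule is the 16th of every 2 months.
October 2035: October 16, 2035.
December 2035: December 16, 2035.
Next: February 2036 → February 16, 2036.
April 2036: April 16, 2036.
Next: June 2036 → June 16, 2036.
Next: August 2036 → August 16, 2036.

August 16, 2036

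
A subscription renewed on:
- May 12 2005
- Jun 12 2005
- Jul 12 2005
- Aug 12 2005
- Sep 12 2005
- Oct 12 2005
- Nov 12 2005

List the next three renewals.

Each date is the 12th; the gaps (31, 30, 31, 31, 30, 31) track the month lengths.
The rule is the 12th of each month.
Next: December 2005 → Dec 12 2005.
Next: January 2006 → Jan 12 2006.
February 2006: Feb 12 2006.

Dec 12 2005, Jan 12 2006, Feb 12 2006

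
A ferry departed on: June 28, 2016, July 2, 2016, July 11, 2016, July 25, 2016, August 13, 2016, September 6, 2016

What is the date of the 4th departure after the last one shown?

The spacing grows by 5 each time: 4, 9, 14, 19, 24 days.
Next gap: 29 days. September 6, 2016 + 29 days = October 5, 2016.
Next gap: 34 days. October 5, 2016 + 34 days = November 8, 2016.
Next gap: 39 days. November 8, 2016 + 39 days = December 17, 2016.
Next gap: 44 days. December 17, 2016 + 44 days = January 30, 2017.

January 30, 2017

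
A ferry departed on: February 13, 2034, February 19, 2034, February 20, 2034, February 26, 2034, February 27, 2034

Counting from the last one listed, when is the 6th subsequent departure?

March 20, 2034

Every event lands on a Monday or Sunday (gaps cycle 6, 1, 6, 1).
So the schedule is: every Monday and Sunday.
Next Sunday: March 5, 2034.
Next Monday: March 6, 2034.
Next Sunday: March 12, 2034.
Next Monday: March 13, 2034.
The following Sunday is March 19, 2034.
Next Monday: March 20, 2034.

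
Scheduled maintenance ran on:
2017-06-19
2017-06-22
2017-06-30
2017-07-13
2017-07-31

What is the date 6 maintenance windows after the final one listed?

2018-03-01

Gaps: 3, 8, 13, 18 days — each gap is 5 larger than the previous one.
Next gap: 23 days. 2017-07-31 + 23 days = 2017-08-23.
Next gap: 28 days. 2017-08-23 + 28 days = 2017-09-20.
Next gap: 33 days. 2017-09-20 + 33 days = 2017-10-23.
Next gap: 38 days. 2017-10-23 + 38 days = 2017-11-30.
Next gap: 43 days. 2017-11-30 + 43 days = 2018-01-12.
Next gap: 48 days. 2018-01-12 + 48 days = 2018-03-01.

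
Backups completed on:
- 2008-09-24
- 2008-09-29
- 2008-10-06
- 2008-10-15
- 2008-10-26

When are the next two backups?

The spacing grows by 2 each time: 5, 7, 9, 11 days.
Next gap: 13 days. 2008-10-26 + 13 days = 2008-11-08.
Next gap: 15 days. 2008-11-08 + 15 days = 2008-11-23.

2008-11-08, 2008-11-23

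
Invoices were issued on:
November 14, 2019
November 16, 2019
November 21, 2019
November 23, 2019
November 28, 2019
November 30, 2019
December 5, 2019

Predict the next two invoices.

December 7, 2019; December 12, 2019

Gaps: 2, 5, 2, 5, 2, 5 days — not constant, but cyclic with period 2.
The events fall on every Thursday and Saturday.
Next Saturday: December 7, 2019.
The following Thursday is December 12, 2019.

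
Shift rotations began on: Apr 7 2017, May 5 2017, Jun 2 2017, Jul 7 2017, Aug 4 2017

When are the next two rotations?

Gaps: 28, 28, 35, 28 days — a mix of 28 and 35. Every date is a Friday.
Each is the 1st Friday of its month.
1st Friday of September 2017: Sep 1 2017.
October 2017 — 1st Friday is Oct 6 2017.

Sep 1 2017, Oct 6 2017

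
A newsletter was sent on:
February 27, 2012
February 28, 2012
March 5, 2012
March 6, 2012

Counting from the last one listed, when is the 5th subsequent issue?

Gaps: 1, 6, 1 days — not constant, but cyclic with period 2.
The events fall on every Monday and Tuesday.
Next Monday: March 12, 2012.
The following Tuesday is March 13, 2012.
Next Monday: March 19, 2012.
Next Tuesday: March 20, 2012.
The following Monday is March 26, 2012.

March 26, 2012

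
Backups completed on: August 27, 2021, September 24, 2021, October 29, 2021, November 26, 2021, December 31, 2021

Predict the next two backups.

These are Fridays with 28, 35, 28, 35-day gaps.
Each is the final Friday of its month — October 29, 2021 is past the 28th, so '4th Friday' doesn't fit.
January 2022 ends with Friday January 28, 2022.
February 2022 ends with Friday February 25, 2022.

January 28, 2022; February 25, 2022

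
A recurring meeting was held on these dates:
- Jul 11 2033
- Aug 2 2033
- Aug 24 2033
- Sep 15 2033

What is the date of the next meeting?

The spacing is 22, 22, 22 days — always 22 days.
Sep 15 2033 + 22 days = Oct 7 2033.

Oct 7 2033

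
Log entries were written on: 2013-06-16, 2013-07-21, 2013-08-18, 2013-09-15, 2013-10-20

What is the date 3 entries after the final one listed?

These are Sundays at 28- or 35-day spacing (35, 28, 28, 35).
The pattern: 3rd Sunday of the month.
3rd Sunday of November 2013: 2013-11-17.
3rd Sunday of December 2013: 2013-12-15.
January 2014 — 3rd Sunday is 2014-01-19.

2014-01-19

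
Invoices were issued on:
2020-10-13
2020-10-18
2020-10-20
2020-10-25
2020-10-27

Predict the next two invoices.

Every event lands on a Tuesday or Sunday (gaps cycle 5, 2, 5, 2).
So the schedule is: every Tuesday and Sunday.
The following Sunday is 2020-11-01.
The following Tuesday is 2020-11-03.

2020-11-01, 2020-11-03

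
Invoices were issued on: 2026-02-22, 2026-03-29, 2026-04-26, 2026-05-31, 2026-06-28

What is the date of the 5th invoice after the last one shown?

2026-11-29

Every date is a Sunday; gaps 35, 28, 35, 28 days.
Each is the last Sunday of its month (at least one falls on the 29th or later, ruling out '4th Sunday').
July 2026 ends with Sunday 2026-07-26.
August 2026 ends with Sunday 2026-08-30.
Last Sunday of September 2026: 2026-09-27.
Last Sunday of October 2026: 2026-10-25.
November 2026 ends with Sunday 2026-11-29.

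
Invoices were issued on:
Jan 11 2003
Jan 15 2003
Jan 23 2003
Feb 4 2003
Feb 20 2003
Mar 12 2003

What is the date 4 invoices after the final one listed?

Jul 10 2003

The spacing grows by 4 each time: 4, 8, 12, 16, 20 days.
Next gap: 24 days. Mar 12 2003 + 24 days = Apr 5 2003.
Next gap: 28 days. Apr 5 2003 + 28 days = May 3 2003.
Next gap: 32 days. May 3 2003 + 32 days = Jun 4 2003.
Next gap: 36 days. Jun 4 2003 + 36 days = Jul 10 2003.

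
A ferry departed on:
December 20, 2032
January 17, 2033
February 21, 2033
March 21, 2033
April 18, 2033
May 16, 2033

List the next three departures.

June 20, 2033; July 18, 2033; August 15, 2033

These are Mondays at 28- or 35-day spacing (28, 35, 28, 28, 28).
The pattern: 3rd Monday of the month.
June 2033 — 3rd Monday is June 20, 2033.
July 2033 — 3rd Monday is July 18, 2033.
3rd Monday of August 2033: August 15, 2033.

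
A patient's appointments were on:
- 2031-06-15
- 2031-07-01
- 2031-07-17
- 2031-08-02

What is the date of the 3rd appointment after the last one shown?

2031-09-19

Every event comes 16 days after the last (16, 16, 16).
2031-08-02 + 16 days = 2031-08-18.
2031-08-18 + 16 days = 2031-09-03.
2031-09-03 + 16 days = 2031-09-19.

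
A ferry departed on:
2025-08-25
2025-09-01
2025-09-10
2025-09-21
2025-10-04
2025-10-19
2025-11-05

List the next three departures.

2025-11-24, 2025-12-15, 2026-01-07

The spacing grows by 2 each time: 7, 9, 11, 13, 15, 17 days.
Next gap: 19 days. 2025-11-05 + 19 days = 2025-11-24.
Next gap: 21 days. 2025-11-24 + 21 days = 2025-12-15.
Next gap: 23 days. 2025-12-15 + 23 days = 2026-01-07.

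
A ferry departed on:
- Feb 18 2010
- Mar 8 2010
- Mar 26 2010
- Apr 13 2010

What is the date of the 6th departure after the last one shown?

Every event comes 18 days after the last (18, 18, 18).
Apr 13 2010 + 18 days = May 1 2010.
May 1 2010 + 18 days = May 19 2010.
May 19 2010 + 18 days = Jun 6 2010.
Jun 6 2010 + 18 days = Jun 24 2010.
Jun 24 2010 + 18 days = Jul 12 2010.
Jul 12 2010 + 18 days = Jul 30 2010.

Jul 30 2010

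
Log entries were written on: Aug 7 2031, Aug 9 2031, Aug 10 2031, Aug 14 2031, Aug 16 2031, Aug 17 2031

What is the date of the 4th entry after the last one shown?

Aug 28 2031

Every event lands on a Thursday or Saturday or Sunday (gaps cycle 2, 1, 4, 2, 1).
So the schedule is: every Thursday, Saturday and Sunday.
Next Thursday: Aug 21 2031.
The following Saturday is Aug 23 2031.
The following Sunday is Aug 24 2031.
Next Thursday: Aug 28 2031.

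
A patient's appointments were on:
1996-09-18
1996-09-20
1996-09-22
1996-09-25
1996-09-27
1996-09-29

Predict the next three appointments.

1996-10-02, 1996-10-04, 1996-10-06

The gap pattern 2, 2, 3, 2, 2 repeats every 3 events.
These are the Wednesdays, Fridays and Sundays of each week.
Next Wednesday: 1996-10-02.
The following Friday is 1996-10-04.
The following Sunday is 1996-10-06.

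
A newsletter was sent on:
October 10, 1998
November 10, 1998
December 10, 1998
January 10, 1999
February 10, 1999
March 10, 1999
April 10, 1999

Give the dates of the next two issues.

May 10, 1999; June 10, 1999

Each date is the 10th; the gaps (31, 30, 31, 31, 28, 31) track the month lengths.
The rule is the 10th of each month.
Next: May 1999 → May 10, 1999.
Next: June 1999 → June 10, 1999.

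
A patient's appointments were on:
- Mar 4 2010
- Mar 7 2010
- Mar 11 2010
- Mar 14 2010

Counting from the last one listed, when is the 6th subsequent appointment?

Apr 4 2010

Every event lands on a Thursday or Sunday (gaps cycle 3, 4, 3).
So the schedule is: every Thursday and Sunday.
The following Thursday is Mar 18 2010.
Next Sunday: Mar 21 2010.
The following Thursday is Mar 25 2010.
The following Sunday is Mar 28 2010.
Next Thursday: Apr 1 2010.
Next Sunday: Apr 4 2010.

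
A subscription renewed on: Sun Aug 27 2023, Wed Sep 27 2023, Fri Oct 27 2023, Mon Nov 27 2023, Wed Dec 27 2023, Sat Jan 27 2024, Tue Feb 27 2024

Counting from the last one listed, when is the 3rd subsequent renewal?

Each date is the 27th; the gaps (31, 30, 31, 30, 31, 31) track the month lengths.
The rule is the 27th of each month.
March 2024: Wed Mar 27 2024.
April 2024: Sat Apr 27 2024.
May 2024: Mon May 27 2024.

Mon May 27 2024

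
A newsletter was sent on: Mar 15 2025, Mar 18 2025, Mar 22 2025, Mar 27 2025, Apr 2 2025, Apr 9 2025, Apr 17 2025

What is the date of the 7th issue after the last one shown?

Gaps: 3, 4, 5, 6, 7, 8 days — each gap is 1 larger than the previous one.
Next gap: 9 days. Apr 17 2025 + 9 days = Apr 26 2025.
Next gap: 10 days. Apr 26 2025 + 10 days = May 6 2025.
Next gap: 11 days. May 6 2025 + 11 days = May 17 2025.
Next gap: 12 days. May 17 2025 + 12 days = May 29 2025.
Next gap: 13 days. May 29 2025 + 13 days = Jun 11 2025.
Next gap: 14 days. Jun 11 2025 + 14 days = Jun 25 2025.
Next gap: 15 days. Jun 25 2025 + 15 days = Jul 10 2025.

Jul 10 2025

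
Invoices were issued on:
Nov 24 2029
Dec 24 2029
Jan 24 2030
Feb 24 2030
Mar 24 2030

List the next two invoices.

Each date is the 24th; the gaps (30, 31, 31, 28) track the month lengths.
The rule is the 24th of each month.
Next: April 2030 → Apr 24 2030.
Next: May 2030 → May 24 2030.

Apr 24 2030, May 24 2030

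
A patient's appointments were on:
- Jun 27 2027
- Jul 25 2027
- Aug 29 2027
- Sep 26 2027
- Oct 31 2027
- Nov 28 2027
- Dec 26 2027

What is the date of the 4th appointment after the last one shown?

These are Sundays with 28, 35, 28, 35, 28, 28-day gaps.
Each is the final Sunday of its month — Aug 29 2027 is past the 28th, so '4th Sunday' doesn't fit.
Last Sunday of January 2028: Jan 30 2028.
Last Sunday of February 2028: Feb 27 2028.
March 2028 ends with Sunday Mar 26 2028.
April 2028 ends with Sunday Apr 30 2028.

Apr 30 2028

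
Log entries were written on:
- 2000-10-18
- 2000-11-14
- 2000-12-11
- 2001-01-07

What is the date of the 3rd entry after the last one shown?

2001-03-29

The spacing is 27, 27, 27 days — always 27 days.
2001-01-07 + 27 days = 2001-02-03.
2001-02-03 + 27 days = 2001-03-02.
2001-03-02 + 27 days = 2001-03-29.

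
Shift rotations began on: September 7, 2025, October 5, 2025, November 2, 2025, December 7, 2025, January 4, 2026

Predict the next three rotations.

February 1, 2026; March 1, 2026; April 5, 2026

These are Sundays at 28- or 35-day spacing (28, 28, 35, 28).
The pattern: 1st Sunday of the month.
February 2026 — 1st Sunday is February 1, 2026.
March 2026 — 1st Sunday is March 1, 2026.
April 2026 — 1st Sunday is April 5, 2026.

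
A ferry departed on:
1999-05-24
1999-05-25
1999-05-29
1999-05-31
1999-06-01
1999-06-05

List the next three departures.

1999-06-07, 1999-06-08, 1999-06-12

The gap pattern 1, 4, 2, 1, 4 repeats every 3 events.
These are the Mondays, Tuesdays and Saturdays of each week.
The following Monday is 1999-06-07.
The following Tuesday is 1999-06-08.
Next Saturday: 1999-06-12.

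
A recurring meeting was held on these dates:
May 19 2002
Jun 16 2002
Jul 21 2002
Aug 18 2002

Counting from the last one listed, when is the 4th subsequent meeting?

Dec 15 2002

All dates are Sundays, 28, 35, 28 days apart.
Specifically, the 3rd Sunday of each month.
3rd Sunday of September 2002: Sep 15 2002.
October 2002 — 3rd Sunday is Oct 20 2002.
November 2002 — 3rd Sunday is Nov 17 2002.
December 2002 — 3rd Sunday is Dec 15 2002.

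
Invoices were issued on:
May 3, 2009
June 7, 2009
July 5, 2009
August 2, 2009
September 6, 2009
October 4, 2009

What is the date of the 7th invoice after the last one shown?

May 2, 2010

Gaps: 35, 28, 28, 35, 28 days — a mix of 28 and 35. Every date is a Sunday.
Each is the 1st Sunday of its month.
1st Sunday of November 2009: November 1, 2009.
December 2009 — 1st Sunday is December 6, 2009.
1st Sunday of January 2010: January 3, 2010.
February 2010 — 1st Sunday is February 7, 2010.
1st Sunday of March 2010: March 7, 2010.
1st Sunday of April 2010: April 4, 2010.
1st Sunday of May 2010: May 2, 2010.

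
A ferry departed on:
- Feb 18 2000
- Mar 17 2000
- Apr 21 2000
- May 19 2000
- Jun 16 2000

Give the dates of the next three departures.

Gaps: 28, 35, 28, 28 days — a mix of 28 and 35. Every date is a Friday.
Each is the 3rd Friday of its month.
3rd Friday of July 2000: Jul 21 2000.
August 2000 — 3rd Friday is Aug 18 2000.
September 2000 — 3rd Friday is Sep 15 2000.

Jul 21 2000, Aug 18 2000, Sep 15 2000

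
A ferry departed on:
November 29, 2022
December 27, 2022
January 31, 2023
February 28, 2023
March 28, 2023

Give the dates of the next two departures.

Every date is a Tuesday; gaps 28, 35, 28, 28 days.
Each is the last Tuesday of its month (at least one falls on the 29th or later, ruling out '4th Tuesday').
April 2023 ends with Tuesday April 25, 2023.
May 2023 ends with Tuesday May 30, 2023.

April 25, 2023; May 30, 2023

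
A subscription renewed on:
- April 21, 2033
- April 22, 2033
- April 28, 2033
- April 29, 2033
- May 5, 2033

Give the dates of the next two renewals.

Gaps: 1, 6, 1, 6 days — not constant, but cyclic with period 2.
The events fall on every Thursday and Friday.
Next Friday: May 6, 2033.
Next Thursday: May 12, 2033.

May 6, 2033; May 12, 2033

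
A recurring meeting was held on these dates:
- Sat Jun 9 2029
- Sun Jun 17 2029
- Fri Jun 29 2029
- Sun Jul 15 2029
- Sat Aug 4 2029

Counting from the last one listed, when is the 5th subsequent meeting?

Intervals are 8, 12, 16, 20 days — an arithmetic progression with common difference 4.
Next gap: 24 days. Sat Aug 4 2029 + 24 days = Tue Aug 28 2029.
Next gap: 28 days. Tue Aug 28 2029 + 28 days = Tue Sep 25 2029.
Next gap: 32 days. Tue Sep 25 2029 + 32 days = Sat Oct 27 2029.
Next gap: 36 days. Sat Oct 27 2029 + 36 days = Sun Dec 2 2029.
Next gap: 40 days. Sun Dec 2 2029 + 40 days = Fri Jan 11 2030.

Fri Jan 11 2030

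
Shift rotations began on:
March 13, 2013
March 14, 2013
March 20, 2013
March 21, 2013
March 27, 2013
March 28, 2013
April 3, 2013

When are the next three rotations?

April 4, 2013; April 10, 2013; April 11, 2013

Gaps: 1, 6, 1, 6, 1, 6 days — not constant, but cyclic with period 2.
The events fall on every Wednesday and Thursday.
The following Thursday is April 4, 2013.
Next Wednesday: April 10, 2013.
Next Thursday: April 11, 2013.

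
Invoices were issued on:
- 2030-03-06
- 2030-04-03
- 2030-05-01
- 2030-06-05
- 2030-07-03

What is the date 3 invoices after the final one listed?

These are Wednesdays at 28- or 35-day spacing (28, 28, 35, 28).
The pattern: 1st Wednesday of the month.
1st Wednesday of August 2030: 2030-08-07.
September 2030 — 1st Wednesday is 2030-09-04.
October 2030 — 1st Wednesday is 2030-10-02.

2030-10-02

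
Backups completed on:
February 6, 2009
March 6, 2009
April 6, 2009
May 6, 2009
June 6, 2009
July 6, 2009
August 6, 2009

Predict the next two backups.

September 6, 2009; October 6, 2009

The day-of-month is always 6 (28, 31, 30, 31, 30, 31 days between events).
So this recurs on the 6th of each month.
September 2009: September 6, 2009.
October 2009: October 6, 2009.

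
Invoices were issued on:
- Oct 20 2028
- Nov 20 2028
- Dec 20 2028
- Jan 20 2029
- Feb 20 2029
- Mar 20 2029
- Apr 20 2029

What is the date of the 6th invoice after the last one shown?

The day-of-month is always 20 (31, 30, 31, 31, 28, 31 days between events).
So this recurs on the 20th of each month.
Next: May 2029 → May 20 2029.
Next: June 2029 → Jun 20 2029.
Next: July 2029 → Jul 20 2029.
August 2029: Aug 20 2029.
Next: September 2029 → Sep 20 2029.
Next: October 2029 → Oct 20 2029.

Oct 20 2029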